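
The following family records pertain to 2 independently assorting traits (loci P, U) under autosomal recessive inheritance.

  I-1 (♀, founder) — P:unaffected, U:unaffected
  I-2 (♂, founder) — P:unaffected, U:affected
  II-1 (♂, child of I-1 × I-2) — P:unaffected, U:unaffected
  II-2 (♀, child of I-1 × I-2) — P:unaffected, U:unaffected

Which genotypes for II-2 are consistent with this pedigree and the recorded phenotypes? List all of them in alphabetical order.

P/I-1 un ·: PP|Pp
P/I-2 un ·: PP|Pp
P/II-1 un I-1×I-2: PP|Pp
P/II-2 un I-1×I-2: PP|Pp
⇒ P over [I-1,I-2,II-1,II-2]: 13 consistent
U/I-1 un ·: UU|Uu
U/I-2 aff ·: uu
U/II-1 un I-1×I-2: Uu
U/II-2 un I-1×I-2: Uu
⇒ U over [I-1,I-2,II-1,II-2]: 2 consistent

II-2 ∈ {PP Uu, Pp Uu}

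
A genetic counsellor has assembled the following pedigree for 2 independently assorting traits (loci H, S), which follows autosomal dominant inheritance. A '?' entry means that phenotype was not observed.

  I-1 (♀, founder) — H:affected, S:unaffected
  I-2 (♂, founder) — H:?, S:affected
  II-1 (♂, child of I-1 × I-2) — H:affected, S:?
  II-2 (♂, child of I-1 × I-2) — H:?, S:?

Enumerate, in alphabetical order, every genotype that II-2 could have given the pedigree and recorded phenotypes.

II-2 ∈ {HH Ss, HH ss, Hh Ss, Hh ss, hh Ss, hh ss}

H/I-1 aff ·: Hh|HH
H/I-2 ? ·: hh|Hh|HH
H/II-1 aff I-1×I-2: Hh|HH
H/II-2 ? I-1×I-2: hh|Hh|HH
⇒ H over [I-1,I-2,II-1,II-2]: 18 consistent
S/I-1 un ·: ss
S/I-2 aff ·: Ss|SS
S/II-1 ? I-1×I-2: ss|Ss
S/II-2 ? I-1×I-2: ss|Ss
⇒ S over [I-1,I-2,II-1,II-2]: 5 consistent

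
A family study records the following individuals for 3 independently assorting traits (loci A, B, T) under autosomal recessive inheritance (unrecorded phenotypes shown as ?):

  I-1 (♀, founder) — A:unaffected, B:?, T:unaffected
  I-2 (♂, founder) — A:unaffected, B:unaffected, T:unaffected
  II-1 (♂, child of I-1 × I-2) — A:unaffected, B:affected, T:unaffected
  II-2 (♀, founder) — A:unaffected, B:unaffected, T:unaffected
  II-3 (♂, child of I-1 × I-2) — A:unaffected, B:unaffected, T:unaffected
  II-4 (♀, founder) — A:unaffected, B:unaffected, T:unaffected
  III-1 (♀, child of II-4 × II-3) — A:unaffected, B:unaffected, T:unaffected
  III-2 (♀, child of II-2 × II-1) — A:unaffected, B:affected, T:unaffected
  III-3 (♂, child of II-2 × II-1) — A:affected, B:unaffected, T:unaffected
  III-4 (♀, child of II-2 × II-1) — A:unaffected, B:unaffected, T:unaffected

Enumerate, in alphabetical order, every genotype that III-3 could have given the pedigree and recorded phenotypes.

III-3 ∈ {aa Bb TT, aa Bb Tt}

A/I-1 un ·: AA|Aa
A/I-2 un ·: AA|Aa
A/II-1 un I-1×I-2: Aa
A/II-2 un ·: Aa
A/II-3 un I-1×I-2: AA|Aa
A/II-4 un ·: AA|Aa
A/III-1 un II-4×II-3: AA|Aa
A/III-2 un II-2×II-1: AA|Aa
A/III-3 aff II-2×II-1: aa
A/III-4 un II-2×II-1: AA|Aa
⇒ A over [I-1,I-2,II-1,II-2,II-3,II-4,III-1,III-2,III-3,III-4]: 84 consistent
B/I-1 ? ·: Bb|bb
B/I-2 un ·: Bb
B/II-1 aff I-1×I-2: bb
B/II-2 un ·: Bb
B/II-3 un I-1×I-2: BB|Bb
B/II-4 un ·: BB|Bb
B/III-1 un II-4×II-3: BB|Bb
B/III-2 aff II-2×II-1: bb
B/III-3 un II-2×II-1: Bb
B/III-4 un II-2×II-1: Bb
⇒ B over [I-1,I-2,II-1,II-2,II-3,II-4,III-1,III-2,III-3,III-4]: 11 consistent
T/I-1 un ·: TT|Tt
T/I-2 un ·: TT|Tt
T/II-1 un I-1×I-2: TT|Tt
T/II-2 un ·: TT|Tt
T/II-3 un I-1×I-2: TT|Tt
T/II-4 un ·: TT|Tt
T/III-1 un II-4×II-3: TT|Tt
T/III-2 un II-2×II-1: TT|Tt
T/III-3 un II-2×II-1: TT|Tt
T/III-4 un II-2×II-1: TT|Tt
⇒ T over [I-1,I-2,II-1,II-2,II-3,II-4,III-1,III-2,III-3,III-4]: 552 consistent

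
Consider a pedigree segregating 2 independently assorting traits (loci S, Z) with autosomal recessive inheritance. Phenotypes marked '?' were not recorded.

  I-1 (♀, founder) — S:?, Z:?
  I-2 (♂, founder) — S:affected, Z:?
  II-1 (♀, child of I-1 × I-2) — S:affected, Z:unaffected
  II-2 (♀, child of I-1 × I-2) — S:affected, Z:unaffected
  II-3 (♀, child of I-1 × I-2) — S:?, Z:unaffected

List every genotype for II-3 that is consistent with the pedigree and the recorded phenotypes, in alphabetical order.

S/I-1 ? ·: Ss|ss
S/I-2 aff ·: ss
S/II-1 aff I-1×I-2: ss
S/II-2 aff I-1×I-2: ss
S/II-3 ? I-1×I-2: Ss|ss
⇒ S over [I-1,I-2,II-1,II-2,II-3]: 3 consistent
Z/I-1 ? ·: ZZ|Zz|zz
Z/I-2 ? ·: ZZ|Zz|zz
Z/II-1 un I-1×I-2: ZZ|Zz
Z/II-2 un I-1×I-2: ZZ|Zz
Z/II-3 un I-1×I-2: ZZ|Zz
⇒ Z over [I-1,I-2,II-1,II-2,II-3]: 29 consistent

II-3 ∈ {Ss ZZ, Ss Zz, ss ZZ, ss Zz}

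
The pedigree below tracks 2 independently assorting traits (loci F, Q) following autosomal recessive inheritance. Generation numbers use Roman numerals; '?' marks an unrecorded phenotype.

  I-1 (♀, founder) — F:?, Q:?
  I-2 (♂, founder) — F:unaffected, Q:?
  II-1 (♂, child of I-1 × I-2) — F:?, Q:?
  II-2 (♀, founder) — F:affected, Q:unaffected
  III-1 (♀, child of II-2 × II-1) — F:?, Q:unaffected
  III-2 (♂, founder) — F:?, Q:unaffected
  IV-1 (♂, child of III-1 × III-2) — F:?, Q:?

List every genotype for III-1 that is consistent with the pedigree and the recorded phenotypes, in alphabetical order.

F/I-1 ? ·: FF|Ff|ff
F/I-2 un ·: FF|Ff
F/II-1 ? I-1×I-2: FF|Ff|ff
F/II-2 aff ·: ff
F/III-1 ? II-2×II-1: Ff|ff
F/III-2 ? ·: FF|Ff|ff
F/IV-1 ? III-1×III-2: FF|Ff|ff
⇒ F over [I-1,I-2,II-1,II-2,III-1,III-2,IV-1]: 91 consistent
Q/I-1 ? ·: QQ|Qq|qq
Q/I-2 ? ·: QQ|Qq|qq
Q/II-1 ? I-1×I-2: QQ|Qq|qq
Q/II-2 un ·: QQ|Qq
Q/III-1 un II-2×II-1: QQ|Qq
Q/III-2 un ·: QQ|Qq
Q/IV-1 ? III-1×III-2: QQ|Qq|qq
⇒ Q over [I-1,I-2,II-1,II-2,III-1,III-2,IV-1]: 196 consistent

III-1 ∈ {Ff QQ, Ff Qq, ff QQ, ff Qq}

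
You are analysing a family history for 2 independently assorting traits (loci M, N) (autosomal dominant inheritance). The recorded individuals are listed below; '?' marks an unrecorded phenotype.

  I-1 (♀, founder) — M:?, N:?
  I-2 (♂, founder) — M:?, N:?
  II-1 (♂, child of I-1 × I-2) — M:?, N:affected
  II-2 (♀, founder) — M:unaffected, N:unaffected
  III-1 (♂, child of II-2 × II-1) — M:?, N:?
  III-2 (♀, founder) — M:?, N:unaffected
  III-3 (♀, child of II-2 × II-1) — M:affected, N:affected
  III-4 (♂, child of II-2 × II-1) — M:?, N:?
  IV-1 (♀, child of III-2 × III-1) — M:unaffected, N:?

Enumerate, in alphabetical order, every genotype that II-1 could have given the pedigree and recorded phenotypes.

M/I-1 ? ·: mm|Mm|MM
M/I-2 ? ·: mm|Mm|MM
M/II-1 ? I-1×I-2: Mm|MM
M/II-2 un ·: mm
M/III-1 ? II-2×II-1: mm|Mm
M/III-2 ? ·: mm|Mm
M/III-3 aff II-2×II-1: Mm
M/III-4 ? II-2×II-1: mm|Mm
M/IV-1 un III-2×III-1: mm
⇒ M over [I-1,I-2,II-1,II-2,III-1,III-2,III-3,III-4,IV-1]: 64 consistent
N/I-1 ? ·: nn|Nn|NN
N/I-2 ? ·: nn|Nn|NN
N/II-1 aff I-1×I-2: Nn|NN
N/II-2 un ·: nn
N/III-1 ? II-2×II-1: nn|Nn
N/III-2 un ·: nn
N/III-3 aff II-2×II-1: Nn
N/III-4 ? II-2×II-1: nn|Nn
N/IV-1 ? III-2×III-1: nn|Nn
⇒ N over [I-1,I-2,II-1,II-2,III-1,III-2,III-3,III-4,IV-1]: 50 consistent

II-1 ∈ {MM NN, MM Nn, Mm NN, Mm Nn}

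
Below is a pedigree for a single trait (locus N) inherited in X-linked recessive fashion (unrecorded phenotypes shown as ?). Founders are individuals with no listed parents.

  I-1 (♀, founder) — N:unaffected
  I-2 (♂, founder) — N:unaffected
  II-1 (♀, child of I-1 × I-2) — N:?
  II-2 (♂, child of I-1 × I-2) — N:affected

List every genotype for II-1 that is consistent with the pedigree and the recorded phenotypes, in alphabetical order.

N/I-1 un ·: X^NX^n
N/I-2 un ·: X^NY
N/II-1 ? I-1×I-2: X^NX^N|X^NX^n
N/II-2 aff I-1×I-2: X^nY
⇒ N over [I-1,I-2,II-1,II-2]: 2 consistent

II-1 ∈ {X^NX^N, X^NX^n}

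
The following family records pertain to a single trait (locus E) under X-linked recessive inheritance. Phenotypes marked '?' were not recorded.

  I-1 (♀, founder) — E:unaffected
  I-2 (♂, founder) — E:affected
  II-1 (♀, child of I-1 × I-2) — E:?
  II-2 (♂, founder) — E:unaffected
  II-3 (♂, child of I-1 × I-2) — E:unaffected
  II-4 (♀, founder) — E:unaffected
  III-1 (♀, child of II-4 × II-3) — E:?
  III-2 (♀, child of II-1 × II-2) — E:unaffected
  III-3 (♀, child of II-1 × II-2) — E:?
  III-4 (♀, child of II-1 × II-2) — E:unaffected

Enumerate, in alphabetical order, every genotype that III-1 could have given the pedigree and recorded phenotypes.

III-1 ∈ {X^EX^E, X^EX^e}

E/I-1 un ·: X^EX^E|X^EX^e
E/I-2 aff ·: X^eY
E/II-1 ? I-1×I-2: X^EX^e|X^eX^e
E/II-2 un ·: X^EY
E/II-3 un I-1×I-2: X^EY
E/II-4 un ·: X^EX^E|X^EX^e
E/III-1 ? II-4×II-3: X^EX^E|X^EX^e
E/III-2 un II-1×II-2: X^EX^E|X^EX^e
E/III-3 ? II-1×II-2: X^EX^E|X^EX^e
E/III-4 un II-1×II-2: X^EX^E|X^EX^e
⇒ E over [I-1,I-2,II-1,II-2,II-3,II-4,III-1,III-2,III-3,III-4]: 51 consistent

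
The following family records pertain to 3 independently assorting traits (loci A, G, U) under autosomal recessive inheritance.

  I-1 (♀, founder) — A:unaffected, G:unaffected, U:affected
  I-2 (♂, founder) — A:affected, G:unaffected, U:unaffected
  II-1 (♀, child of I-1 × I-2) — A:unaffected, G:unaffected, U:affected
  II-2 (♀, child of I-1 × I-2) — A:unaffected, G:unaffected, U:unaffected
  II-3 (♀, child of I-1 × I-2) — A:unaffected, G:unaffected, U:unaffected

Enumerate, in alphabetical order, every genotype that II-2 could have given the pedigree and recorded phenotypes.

A/I-1 un ·: AA|Aa
A/I-2 aff ·: aa
A/II-1 un I-1×I-2: Aa
A/II-2 un I-1×I-2: Aa
A/II-3 un I-1×I-2: Aa
⇒ A over [I-1,I-2,II-1,II-2,II-3]: 2 consistent
G/I-1 un ·: GG|Gg
G/I-2 un ·: GG|Gg
G/II-1 un I-1×I-2: GG|Gg
G/II-2 un I-1×I-2: GG|Gg
G/II-3 un I-1×I-2: GG|Gg
⇒ G over [I-1,I-2,II-1,II-2,II-3]: 25 consistent
U/I-1 aff ·: uu
U/I-2 un ·: Uu
U/II-1 aff I-1×I-2: uu
U/II-2 un I-1×I-2: Uu
U/II-3 un I-1×I-2: Uu
⇒ U over [I-1,I-2,II-1,II-2,II-3]: 1 consistent

II-2 ∈ {Aa GG Uu, Aa Gg Uu}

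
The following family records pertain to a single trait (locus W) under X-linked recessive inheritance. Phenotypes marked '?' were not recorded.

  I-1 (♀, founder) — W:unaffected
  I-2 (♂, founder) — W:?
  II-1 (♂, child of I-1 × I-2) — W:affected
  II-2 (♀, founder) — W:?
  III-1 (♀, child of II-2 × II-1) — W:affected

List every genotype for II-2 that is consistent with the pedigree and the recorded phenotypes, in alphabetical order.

II-2 ∈ {X^WX^w, X^wX^w}

W/I-1 un ·: X^WX^w
W/I-2 ? ·: X^WY|X^wY
W/II-1 aff I-1×I-2: X^wY
W/II-2 ? ·: X^WX^w|X^wX^w
W/III-1 aff II-2×II-1: X^wX^w
⇒ W over [I-1,I-2,II-1,II-2,III-1]: 4 consistent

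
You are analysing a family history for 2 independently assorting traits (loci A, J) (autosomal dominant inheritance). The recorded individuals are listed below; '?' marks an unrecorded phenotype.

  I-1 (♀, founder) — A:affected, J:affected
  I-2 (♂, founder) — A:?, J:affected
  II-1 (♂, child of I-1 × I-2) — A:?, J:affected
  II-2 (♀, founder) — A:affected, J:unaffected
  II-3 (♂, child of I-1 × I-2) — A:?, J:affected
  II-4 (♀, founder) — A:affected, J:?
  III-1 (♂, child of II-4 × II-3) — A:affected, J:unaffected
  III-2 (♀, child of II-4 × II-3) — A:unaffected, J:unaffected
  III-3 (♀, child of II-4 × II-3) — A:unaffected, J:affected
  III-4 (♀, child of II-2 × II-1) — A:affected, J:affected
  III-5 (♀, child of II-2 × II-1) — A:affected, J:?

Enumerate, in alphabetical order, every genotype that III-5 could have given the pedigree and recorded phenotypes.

A/I-1 aff ·: Aa|AA
A/I-2 ? ·: aa|Aa|AA
A/II-1 ? I-1×I-2: aa|Aa|AA
A/II-2 aff ·: Aa|AA
A/II-3 ? I-1×I-2: aa|Aa
A/II-4 aff ·: Aa
A/III-1 aff II-4×II-3: Aa|AA
A/III-2 un II-4×II-3: aa
A/III-3 un II-4×II-3: aa
A/III-4 aff II-2×II-1: Aa|AA
A/III-5 aff II-2×II-1: Aa|AA
⇒ A over [I-1,I-2,II-1,II-2,II-3,II-4,III-1,III-2,III-3,III-4,III-5]: 143 consistent
J/I-1 aff ·: Jj|JJ
J/I-2 aff ·: Jj|JJ
J/II-1 aff I-1×I-2: Jj|JJ
J/II-2 un ·: jj
J/II-3 aff I-1×I-2: Jj
J/II-4 ? ·: jj|Jj
J/III-1 un II-4×II-3: jj
J/III-2 un II-4×II-3: jj
J/III-3 aff II-4×II-3: Jj|JJ
J/III-4 aff II-2×II-1: Jj
J/III-5 ? II-2×II-1: jj|Jj
⇒ J over [I-1,I-2,II-1,II-2,II-3,II-4,III-1,III-2,III-3,III-4,III-5]: 27 consistent

III-5 ∈ {AA Jj, AA jj, Aa Jj, Aa jj}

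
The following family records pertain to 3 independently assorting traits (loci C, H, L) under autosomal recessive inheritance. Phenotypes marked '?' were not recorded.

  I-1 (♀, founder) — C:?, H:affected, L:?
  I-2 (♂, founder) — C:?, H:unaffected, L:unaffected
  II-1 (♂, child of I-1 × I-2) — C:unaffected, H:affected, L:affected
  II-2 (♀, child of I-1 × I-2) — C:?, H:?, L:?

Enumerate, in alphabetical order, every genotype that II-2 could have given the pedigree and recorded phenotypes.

C/I-1 ? ·: CC|Cc|cc
C/I-2 ? ·: CC|Cc|cc
C/II-1 un I-1×I-2: CC|Cc
C/II-2 ? I-1×I-2: CC|Cc|cc
⇒ C over [I-1,I-2,II-1,II-2]: 21 consistent
H/I-1 aff ·: hh
H/I-2 un ·: Hh
H/II-1 aff I-1×I-2: hh
H/II-2 ? I-1×I-2: Hh|hh
⇒ H over [I-1,I-2,II-1,II-2]: 2 consistent
L/I-1 ? ·: Ll|ll
L/I-2 un ·: Ll
L/II-1 aff I-1×I-2: ll
L/II-2 ? I-1×I-2: LL|Ll|ll
⇒ L over [I-1,I-2,II-1,II-2]: 5 consistent

II-2 ∈ {CC Hh LL, CC Hh Ll, CC Hh ll, CC hh LL, CC hh Ll, CC hh ll, Cc Hh LL, Cc Hh Ll, Cc Hh ll, Cc hh LL, Cc hh Ll, Cc hh ll, cc Hh LL, cc Hh Ll, cc Hh ll, cc hh LL, cc hh Ll, cc hh ll}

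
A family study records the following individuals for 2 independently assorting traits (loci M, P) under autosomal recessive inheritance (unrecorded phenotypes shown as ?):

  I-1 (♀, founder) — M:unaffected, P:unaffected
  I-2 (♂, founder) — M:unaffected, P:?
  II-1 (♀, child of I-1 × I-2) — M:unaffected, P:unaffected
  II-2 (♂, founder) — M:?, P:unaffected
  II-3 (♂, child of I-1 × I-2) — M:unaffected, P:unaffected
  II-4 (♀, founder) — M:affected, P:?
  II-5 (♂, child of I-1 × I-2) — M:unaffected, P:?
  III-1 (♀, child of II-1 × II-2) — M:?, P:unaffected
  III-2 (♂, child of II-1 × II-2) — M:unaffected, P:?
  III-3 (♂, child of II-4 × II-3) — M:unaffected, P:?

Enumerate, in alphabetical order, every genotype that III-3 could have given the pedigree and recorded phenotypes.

III-3 ∈ {Mm PP, Mm Pp, Mm pp}

M/I-1 un ·: MM|Mm
M/I-2 un ·: MM|Mm
M/II-1 un I-1×I-2: MM|Mm
M/II-2 ? ·: MM|Mm|mm
M/II-3 un I-1×I-2: MM|Mm
M/II-4 aff ·: mm
M/II-5 un I-1×I-2: MM|Mm
M/III-1 ? II-1×II-2: MM|Mm|mm
M/III-2 un II-1×II-2: MM|Mm
M/III-3 un II-4×II-3: Mm
⇒ M over [I-1,I-2,II-1,II-2,II-3,II-4,II-5,III-1,III-2,III-3]: 222 consistent
P/I-1 un ·: PP|Pp
P/I-2 ? ·: PP|Pp|pp
P/II-1 un I-1×I-2: PP|Pp
P/II-2 un ·: PP|Pp
P/II-3 un I-1×I-2: PP|Pp
P/II-4 ? ·: PP|Pp|pp
P/II-5 ? I-1×I-2: PP|Pp|pp
P/III-1 un II-1×II-2: PP|Pp
P/III-2 ? II-1×II-2: PP|Pp|pp
P/III-3 ? II-4×II-3: PP|Pp|pp
⇒ P over [I-1,I-2,II-1,II-2,II-3,II-4,II-5,III-1,III-2,III-3]: 1385 consistent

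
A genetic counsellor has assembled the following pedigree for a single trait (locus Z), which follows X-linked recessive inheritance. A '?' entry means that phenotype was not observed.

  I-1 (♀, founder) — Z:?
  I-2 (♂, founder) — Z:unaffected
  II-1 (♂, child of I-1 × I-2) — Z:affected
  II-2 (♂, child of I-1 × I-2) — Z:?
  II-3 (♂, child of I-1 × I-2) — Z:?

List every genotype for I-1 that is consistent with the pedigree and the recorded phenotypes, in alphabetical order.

Z/I-1 ? ·: X^ZX^z|X^zX^z
Z/I-2 un ·: X^ZY
Z/II-1 aff I-1×I-2: X^zY
Z/II-2 ? I-1×I-2: X^ZY|X^zY
Z/II-3 ? I-1×I-2: X^ZY|X^zY
⇒ Z over [I-1,I-2,II-1,II-2,II-3]: 5 consistent

I-1 ∈ {X^ZX^z, X^zX^z}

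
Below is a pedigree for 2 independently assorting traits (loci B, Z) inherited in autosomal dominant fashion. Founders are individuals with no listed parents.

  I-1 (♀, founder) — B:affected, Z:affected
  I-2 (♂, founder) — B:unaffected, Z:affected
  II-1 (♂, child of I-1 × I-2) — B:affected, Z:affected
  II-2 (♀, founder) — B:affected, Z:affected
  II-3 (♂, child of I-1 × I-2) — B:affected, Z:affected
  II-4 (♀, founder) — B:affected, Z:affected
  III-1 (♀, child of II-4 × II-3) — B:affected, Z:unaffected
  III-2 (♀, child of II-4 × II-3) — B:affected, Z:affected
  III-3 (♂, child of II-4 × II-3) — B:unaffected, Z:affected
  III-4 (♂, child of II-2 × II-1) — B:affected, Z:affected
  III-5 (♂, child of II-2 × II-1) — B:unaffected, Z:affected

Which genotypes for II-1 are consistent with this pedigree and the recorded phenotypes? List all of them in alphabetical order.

II-1 ∈ {Bb ZZ, Bb Zz}

B/I-1 aff ·: Bb|BB
B/I-2 un ·: bb
B/II-1 aff I-1×I-2: Bb
B/II-2 aff ·: Bb
B/II-3 aff I-1×I-2: Bb
B/II-4 aff ·: Bb
B/III-1 aff II-4×II-3: Bb|BB
B/III-2 aff II-4×II-3: Bb|BB
B/III-3 un II-4×II-3: bb
B/III-4 aff II-2×II-1: Bb|BB
B/III-5 un II-2×II-1: bb
⇒ B over [I-1,I-2,II-1,II-2,II-3,II-4,III-1,III-2,III-3,III-4,III-5]: 16 consistent
Z/I-1 aff ·: Zz|ZZ
Z/I-2 aff ·: Zz|ZZ
Z/II-1 aff I-1×I-2: Zz|ZZ
Z/II-2 aff ·: Zz|ZZ
Z/II-3 aff I-1×I-2: Zz
Z/II-4 aff ·: Zz
Z/III-1 un II-4×II-3: zz
Z/III-2 aff II-4×II-3: Zz|ZZ
Z/III-3 aff II-4×II-3: Zz|ZZ
Z/III-4 aff II-2×II-1: Zz|ZZ
Z/III-5 aff II-2×II-1: Zz|ZZ
⇒ Z over [I-1,I-2,II-1,II-2,II-3,II-4,III-1,III-2,III-3,III-4,III-5]: 156 consistent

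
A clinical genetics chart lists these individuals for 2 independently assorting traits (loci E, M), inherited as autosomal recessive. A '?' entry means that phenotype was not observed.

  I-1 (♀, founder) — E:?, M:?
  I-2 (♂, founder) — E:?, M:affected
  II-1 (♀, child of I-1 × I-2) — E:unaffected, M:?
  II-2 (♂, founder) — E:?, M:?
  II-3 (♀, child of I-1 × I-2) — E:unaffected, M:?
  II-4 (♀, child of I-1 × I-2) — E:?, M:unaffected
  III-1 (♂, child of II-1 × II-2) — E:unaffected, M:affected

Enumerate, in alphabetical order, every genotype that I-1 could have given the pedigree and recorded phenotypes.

E/I-1 ? ·: EE|Ee|ee
E/I-2 ? ·: EE|Ee|ee
E/II-1 un I-1×I-2: EE|Ee
E/II-2 ? ·: EE|Ee|ee
E/II-3 un I-1×I-2: EE|Ee
E/II-4 ? I-1×I-2: EE|Ee|ee
E/III-1 un II-1×II-2: EE|Ee
⇒ E over [I-1,I-2,II-1,II-2,II-3,II-4,III-1]: 160 consistent
M/I-1 ? ·: MM|Mm
M/I-2 aff ·: mm
M/II-1 ? I-1×I-2: Mm|mm
M/II-2 ? ·: Mm|mm
M/II-3 ? I-1×I-2: Mm|mm
M/II-4 un I-1×I-2: Mm
M/III-1 aff II-1×II-2: mm
⇒ M over [I-1,I-2,II-1,II-2,II-3,II-4,III-1]: 10 consistent

I-1 ∈ {EE MM, EE Mm, Ee MM, Ee Mm, ee MM, ee Mm}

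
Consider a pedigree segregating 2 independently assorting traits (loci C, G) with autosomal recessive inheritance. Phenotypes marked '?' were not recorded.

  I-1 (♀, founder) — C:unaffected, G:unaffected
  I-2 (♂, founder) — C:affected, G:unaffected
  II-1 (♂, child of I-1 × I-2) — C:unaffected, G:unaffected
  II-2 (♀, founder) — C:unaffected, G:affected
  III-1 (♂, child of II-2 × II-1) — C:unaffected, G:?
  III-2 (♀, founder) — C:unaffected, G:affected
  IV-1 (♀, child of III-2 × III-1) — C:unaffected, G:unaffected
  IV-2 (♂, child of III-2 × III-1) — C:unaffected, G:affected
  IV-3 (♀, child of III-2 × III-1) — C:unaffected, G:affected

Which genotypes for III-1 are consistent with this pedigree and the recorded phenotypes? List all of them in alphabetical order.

III-1 ∈ {CC Gg, Cc Gg}

C/I-1 un ·: CC|Cc
C/I-2 aff ·: cc
C/II-1 un I-1×I-2: Cc
C/II-2 un ·: CC|Cc
C/III-1 un II-2×II-1: CC|Cc
C/III-2 un ·: CC|Cc
C/IV-1 un III-2×III-1: CC|Cc
C/IV-2 un III-2×III-1: CC|Cc
C/IV-3 un III-2×III-1: CC|Cc
⇒ C over [I-1,I-2,II-1,II-2,III-1,III-2,IV-1,IV-2,IV-3]: 100 consistent
G/I-1 un ·: GG|Gg
G/I-2 un ·: GG|Gg
G/II-1 un I-1×I-2: GG|Gg
G/II-2 aff ·: gg
G/III-1 ? II-2×II-1: Gg
G/III-2 aff ·: gg
G/IV-1 un III-2×III-1: Gg
G/IV-2 aff III-2×III-1: gg
G/IV-3 aff III-2×III-1: gg
⇒ G over [I-1,I-2,II-1,II-2,III-1,III-2,IV-1,IV-2,IV-3]: 7 consistent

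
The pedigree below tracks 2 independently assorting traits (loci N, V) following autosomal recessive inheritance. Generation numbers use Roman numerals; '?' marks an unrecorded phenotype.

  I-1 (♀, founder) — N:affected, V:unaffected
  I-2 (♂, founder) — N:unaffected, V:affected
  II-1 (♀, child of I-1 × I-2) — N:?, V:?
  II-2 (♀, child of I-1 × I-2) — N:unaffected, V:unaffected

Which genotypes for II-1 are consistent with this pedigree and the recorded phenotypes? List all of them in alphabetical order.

N/I-1 aff ·: nn
N/I-2 un ·: NN|Nn
N/II-1 ? I-1×I-2: Nn|nn
N/II-2 un I-1×I-2: Nn
⇒ N over [I-1,I-2,II-1,II-2]: 3 consistent
V/I-1 un ·: VV|Vv
V/I-2 aff ·: vv
V/II-1 ? I-1×I-2: Vv|vv
V/II-2 un I-1×I-2: Vv
⇒ V over [I-1,I-2,II-1,II-2]: 3 consistent

II-1 ∈ {Nn Vv, Nn vv, nn Vv, nn vv}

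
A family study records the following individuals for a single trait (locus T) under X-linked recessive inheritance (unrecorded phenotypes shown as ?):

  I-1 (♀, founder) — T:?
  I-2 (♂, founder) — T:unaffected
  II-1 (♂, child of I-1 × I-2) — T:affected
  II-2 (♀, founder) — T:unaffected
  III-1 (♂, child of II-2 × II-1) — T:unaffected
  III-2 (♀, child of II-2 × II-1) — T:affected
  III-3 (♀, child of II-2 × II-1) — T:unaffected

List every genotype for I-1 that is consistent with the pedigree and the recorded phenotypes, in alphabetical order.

T/I-1 ? ·: X^TX^t|X^tX^t
T/I-2 un ·: X^TY
T/II-1 aff I-1×I-2: X^tY
T/II-2 un ·: X^TX^t
T/III-1 un II-2×II-1: X^TY
T/III-2 aff II-2×II-1: X^tX^t
T/III-3 un II-2×II-1: X^TX^t
⇒ T over [I-1,I-2,II-1,II-2,III-1,III-2,III-3]: 2 consistent

I-1 ∈ {X^TX^t, X^tX^t}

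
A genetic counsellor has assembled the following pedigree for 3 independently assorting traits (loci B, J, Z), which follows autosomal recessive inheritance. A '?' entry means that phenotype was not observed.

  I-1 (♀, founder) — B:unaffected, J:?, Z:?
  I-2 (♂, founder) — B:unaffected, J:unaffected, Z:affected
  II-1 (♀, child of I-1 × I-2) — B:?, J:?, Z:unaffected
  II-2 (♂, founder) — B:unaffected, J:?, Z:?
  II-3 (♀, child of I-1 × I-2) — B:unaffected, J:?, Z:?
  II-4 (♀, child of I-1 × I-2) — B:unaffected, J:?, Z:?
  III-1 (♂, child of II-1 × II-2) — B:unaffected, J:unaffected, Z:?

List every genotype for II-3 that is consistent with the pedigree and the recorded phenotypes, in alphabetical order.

B/I-1 un ·: BB|Bb
B/I-2 un ·: BB|Bb
B/II-1 ? I-1×I-2: BB|Bb|bb
B/II-2 un ·: BB|Bb
B/II-3 un I-1×I-2: BB|Bb
B/II-4 un I-1×I-2: BB|Bb
B/III-1 un II-1×II-2: BB|Bb
⇒ B over [I-1,I-2,II-1,II-2,II-3,II-4,III-1]: 95 consistent
J/I-1 ? ·: JJ|Jj|jj
J/I-2 un ·: JJ|Jj
J/II-1 ? I-1×I-2: JJ|Jj|jj
J/II-2 ? ·: JJ|Jj|jj
J/II-3 ? I-1×I-2: JJ|Jj|jj
J/II-4 ? I-1×I-2: JJ|Jj|jj
J/III-1 un II-1×II-2: JJ|Jj
⇒ J over [I-1,I-2,II-1,II-2,II-3,II-4,III-1]: 208 consistent
Z/I-1 ? ·: ZZ|Zz
Z/I-2 aff ·: zz
Z/II-1 un I-1×I-2: Zz
Z/II-2 ? ·: ZZ|Zz|zz
Z/II-3 ? I-1×I-2: Zz|zz
Z/II-4 ? I-1×I-2: Zz|zz
Z/III-1 ? II-1×II-2: ZZ|Zz|zz
⇒ Z over [I-1,I-2,II-1,II-2,II-3,II-4,III-1]: 35 consistent

II-3 ∈ {BB JJ Zz, BB JJ zz, BB Jj Zz, BB Jj zz, BB jj Zz, BB jj zz, Bb JJ Zz, Bb JJ zz, Bb Jj Zz, Bb Jj zz, Bb jj Zz, Bb jj zz}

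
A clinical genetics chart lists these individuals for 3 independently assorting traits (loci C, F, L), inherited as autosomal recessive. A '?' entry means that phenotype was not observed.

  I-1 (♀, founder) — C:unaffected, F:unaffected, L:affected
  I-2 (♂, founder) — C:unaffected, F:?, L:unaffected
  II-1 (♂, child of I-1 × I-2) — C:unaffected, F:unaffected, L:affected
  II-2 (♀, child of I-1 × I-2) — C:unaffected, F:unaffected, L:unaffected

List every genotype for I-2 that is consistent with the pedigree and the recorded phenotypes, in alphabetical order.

C/I-1 un ·: CC|Cc
C/I-2 un ·: CC|Cc
C/II-1 un I-1×I-2: CC|Cc
C/II-2 un I-1×I-2: CC|Cc
⇒ C over [I-1,I-2,II-1,II-2]: 13 consistent
F/I-1 un ·: FF|Ff
F/I-2 ? ·: FF|Ff|ff
F/II-1 un I-1×I-2: FF|Ff
F/II-2 un I-1×I-2: FF|Ff
⇒ F over [I-1,I-2,II-1,II-2]: 15 consistent
L/I-1 aff ·: ll
L/I-2 un ·: Ll
L/II-1 aff I-1×I-2: ll
L/II-2 un I-1×I-2: Ll
⇒ L over [I-1,I-2,II-1,II-2]: 1 consistent

I-2 ∈ {CC FF Ll, CC Ff Ll, CC ff Ll, Cc FF Ll, Cc Ff Ll, Cc ff Ll}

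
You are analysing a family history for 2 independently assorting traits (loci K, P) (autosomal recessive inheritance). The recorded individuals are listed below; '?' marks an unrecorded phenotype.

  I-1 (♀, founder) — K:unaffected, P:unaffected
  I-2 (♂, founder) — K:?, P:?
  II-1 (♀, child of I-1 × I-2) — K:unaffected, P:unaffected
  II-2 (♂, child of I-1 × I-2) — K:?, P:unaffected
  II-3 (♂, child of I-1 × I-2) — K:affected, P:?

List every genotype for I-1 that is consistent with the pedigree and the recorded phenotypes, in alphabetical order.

K/I-1 un ·: Kk
K/I-2 ? ·: Kk|kk
K/II-1 un I-1×I-2: KK|Kk
K/II-2 ? I-1×I-2: KK|Kk|kk
K/II-3 aff I-1×I-2: kk
⇒ K over [I-1,I-2,II-1,II-2,II-3]: 8 consistent
P/I-1 un ·: PP|Pp
P/I-2 ? ·: PP|Pp|pp
P/II-1 un I-1×I-2: PP|Pp
P/II-2 un I-1×I-2: PP|Pp
P/II-3 ? I-1×I-2: PP|Pp|pp
⇒ P over [I-1,I-2,II-1,II-2,II-3]: 32 consistent

I-1 ∈ {Kk PP, Kk Pp}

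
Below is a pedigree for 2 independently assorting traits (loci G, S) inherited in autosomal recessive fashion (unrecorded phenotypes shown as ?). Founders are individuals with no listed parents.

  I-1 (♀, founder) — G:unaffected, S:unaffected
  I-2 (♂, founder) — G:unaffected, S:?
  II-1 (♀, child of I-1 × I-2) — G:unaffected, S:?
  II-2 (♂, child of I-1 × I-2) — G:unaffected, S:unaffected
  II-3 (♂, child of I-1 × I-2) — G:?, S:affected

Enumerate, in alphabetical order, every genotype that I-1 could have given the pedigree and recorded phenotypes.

I-1 ∈ {GG Ss, Gg Ss}

G/I-1 un ·: GG|Gg
G/I-2 un ·: GG|Gg
G/II-1 un I-1×I-2: GG|Gg
G/II-2 un I-1×I-2: GG|Gg
G/II-3 ? I-1×I-2: GG|Gg|gg
⇒ G over [I-1,I-2,II-1,II-2,II-3]: 29 consistent
S/I-1 un ·: Ss
S/I-2 ? ·: Ss|ss
S/II-1 ? I-1×I-2: SS|Ss|ss
S/II-2 un I-1×I-2: SS|Ss
S/II-3 aff I-1×I-2: ss
⇒ S over [I-1,I-2,II-1,II-2,II-3]: 8 consistent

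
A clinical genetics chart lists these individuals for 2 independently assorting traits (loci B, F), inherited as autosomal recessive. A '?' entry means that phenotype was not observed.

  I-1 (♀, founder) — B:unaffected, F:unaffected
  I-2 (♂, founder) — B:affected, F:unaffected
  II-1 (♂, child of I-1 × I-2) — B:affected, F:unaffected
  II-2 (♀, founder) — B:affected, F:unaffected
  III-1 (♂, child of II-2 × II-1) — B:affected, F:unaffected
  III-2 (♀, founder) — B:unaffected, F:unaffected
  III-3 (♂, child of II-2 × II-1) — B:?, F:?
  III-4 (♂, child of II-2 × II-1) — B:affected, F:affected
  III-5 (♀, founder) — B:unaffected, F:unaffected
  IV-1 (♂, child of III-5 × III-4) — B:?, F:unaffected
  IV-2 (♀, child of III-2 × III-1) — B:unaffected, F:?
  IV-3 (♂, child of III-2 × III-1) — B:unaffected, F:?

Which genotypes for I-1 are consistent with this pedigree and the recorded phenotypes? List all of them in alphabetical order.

B/I-1 un ·: Bb
B/I-2 aff ·: bb
B/II-1 aff I-1×I-2: bb
B/II-2 aff ·: bb
B/III-1 aff II-2×II-1: bb
B/III-2 un ·: BB|Bb
B/III-3 ? II-2×II-1: bb
B/III-4 aff II-2×II-1: bb
B/III-5 un ·: BB|Bb
B/IV-1 ? III-5×III-4: Bb|bb
B/IV-2 un III-2×III-1: Bb
B/IV-3 un III-2×III-1: Bb
⇒ B over [I-1,I-2,II-1,II-2,III-1,III-2,III-3,III-4,III-5,IV-1,IV-2,IV-3]: 6 consistent
F/I-1 un ·: FF|Ff
F/I-2 un ·: FF|Ff
F/II-1 un I-1×I-2: Ff
F/II-2 un ·: Ff
F/III-1 un II-2×II-1: FF|Ff
F/III-2 un ·: FF|Ff
F/III-3 ? II-2×II-1: FF|Ff|ff
F/III-4 aff II-2×II-1: ff
F/III-5 un ·: FF|Ff
F/IV-1 un III-5×III-4: Ff
F/IV-2 ? III-2×III-1: FF|Ff|ff
F/IV-3 ? III-2×III-1: FF|Ff|ff
⇒ F over [I-1,I-2,II-1,II-2,III-1,III-2,III-3,III-4,III-5,IV-1,IV-2,IV-3]: 324 consistent

I-1 ∈ {Bb FF, Bb Ff}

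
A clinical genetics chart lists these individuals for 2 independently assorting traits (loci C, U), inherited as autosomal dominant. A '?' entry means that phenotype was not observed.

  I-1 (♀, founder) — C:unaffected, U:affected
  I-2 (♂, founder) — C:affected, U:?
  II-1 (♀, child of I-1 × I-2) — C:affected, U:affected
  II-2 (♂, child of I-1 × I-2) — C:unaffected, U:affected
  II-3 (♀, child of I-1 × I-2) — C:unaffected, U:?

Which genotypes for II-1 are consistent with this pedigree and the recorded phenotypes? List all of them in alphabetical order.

II-1 ∈ {Cc UU, Cc Uu}

C/I-1 un ·: cc
C/I-2 aff ·: Cc
C/II-1 aff I-1×I-2: Cc
C/II-2 un I-1×I-2: cc
C/II-3 un I-1×I-2: cc
⇒ C over [I-1,I-2,II-1,II-2,II-3]: 1 consistent
U/I-1 aff ·: Uu|UU
U/I-2 ? ·: uu|Uu|UU
U/II-1 aff I-1×I-2: Uu|UU
U/II-2 aff I-1×I-2: Uu|UU
U/II-3 ? I-1×I-2: uu|Uu|UU
⇒ U over [I-1,I-2,II-1,II-2,II-3]: 32 consistent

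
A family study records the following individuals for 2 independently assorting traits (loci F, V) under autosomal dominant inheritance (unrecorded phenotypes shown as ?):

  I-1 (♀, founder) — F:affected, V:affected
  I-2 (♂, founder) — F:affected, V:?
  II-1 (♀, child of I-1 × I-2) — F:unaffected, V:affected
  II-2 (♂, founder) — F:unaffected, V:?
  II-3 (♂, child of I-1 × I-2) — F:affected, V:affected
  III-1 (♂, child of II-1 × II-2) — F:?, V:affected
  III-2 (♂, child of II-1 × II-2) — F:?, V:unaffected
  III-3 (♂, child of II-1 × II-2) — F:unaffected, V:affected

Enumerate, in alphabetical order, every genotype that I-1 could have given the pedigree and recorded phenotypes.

I-1 ∈ {Ff VV, Ff Vv}

F/I-1 aff ·: Ff
F/I-2 aff ·: Ff
F/II-1 un I-1×I-2: ff
F/II-2 un ·: ff
F/II-3 aff I-1×I-2: Ff|FF
F/III-1 ? II-1×II-2: ff
F/III-2 ? II-1×II-2: ff
F/III-3 un II-1×II-2: ff
⇒ F over [I-1,I-2,II-1,II-2,II-3,III-1,III-2,III-3]: 2 consistent
V/I-1 aff ·: Vv|VV
V/I-2 ? ·: vv|Vv|VV
V/II-1 aff I-1×I-2: Vv
V/II-2 ? ·: vv|Vv
V/II-3 aff I-1×I-2: Vv|VV
V/III-1 aff II-1×II-2: Vv|VV
V/III-2 un II-1×II-2: vv
V/III-3 aff II-1×II-2: Vv|VV
⇒ V over [I-1,I-2,II-1,II-2,II-3,III-1,III-2,III-3]: 40 consistent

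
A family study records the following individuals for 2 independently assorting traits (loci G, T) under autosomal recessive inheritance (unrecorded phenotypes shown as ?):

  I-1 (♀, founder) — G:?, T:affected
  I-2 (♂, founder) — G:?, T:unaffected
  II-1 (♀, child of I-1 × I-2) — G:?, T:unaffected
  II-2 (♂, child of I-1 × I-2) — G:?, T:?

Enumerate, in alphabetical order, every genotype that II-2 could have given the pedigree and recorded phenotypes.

G/I-1 ? ·: GG|Gg|gg
G/I-2 ? ·: GG|Gg|gg
G/II-1 ? I-1×I-2: GG|Gg|gg
G/II-2 ? I-1×I-2: GG|Gg|gg
⇒ G over [I-1,I-2,II-1,II-2]: 29 consistent
T/I-1 aff ·: tt
T/I-2 un ·: TT|Tt
T/II-1 un I-1×I-2: Tt
T/II-2 ? I-1×I-2: Tt|tt
⇒ T over [I-1,I-2,II-1,II-2]: 3 consistent

II-2 ∈ {GG Tt, GG tt, Gg Tt, Gg tt, gg Tt, gg tt}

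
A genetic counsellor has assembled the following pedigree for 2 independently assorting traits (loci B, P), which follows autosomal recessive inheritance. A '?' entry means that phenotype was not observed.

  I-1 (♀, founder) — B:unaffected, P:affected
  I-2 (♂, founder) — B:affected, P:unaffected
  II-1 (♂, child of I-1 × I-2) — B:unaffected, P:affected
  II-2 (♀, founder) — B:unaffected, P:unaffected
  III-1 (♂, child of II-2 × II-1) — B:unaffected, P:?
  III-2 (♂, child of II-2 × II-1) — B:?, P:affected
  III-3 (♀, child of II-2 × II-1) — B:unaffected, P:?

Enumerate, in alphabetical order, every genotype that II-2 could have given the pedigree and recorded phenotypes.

B/I-1 un ·: BB|Bb
B/I-2 aff ·: bb
B/II-1 un I-1×I-2: Bb
B/II-2 un ·: BB|Bb
B/III-1 un II-2×II-1: BB|Bb
B/III-2 ? II-2×II-1: BB|Bb|bb
B/III-3 un II-2×II-1: BB|Bb
⇒ B over [I-1,I-2,II-1,II-2,III-1,III-2,III-3]: 40 consistent
P/I-1 aff ·: pp
P/I-2 un ·: Pp
P/II-1 aff I-1×I-2: pp
P/II-2 un ·: Pp
P/III-1 ? II-2×II-1: Pp|pp
P/III-2 aff II-2×II-1: pp
P/III-3 ? II-2×II-1: Pp|pp
⇒ P over [I-1,I-2,II-1,II-2,III-1,III-2,III-3]: 4 consistent

II-2 ∈ {BB Pp, Bb Pp}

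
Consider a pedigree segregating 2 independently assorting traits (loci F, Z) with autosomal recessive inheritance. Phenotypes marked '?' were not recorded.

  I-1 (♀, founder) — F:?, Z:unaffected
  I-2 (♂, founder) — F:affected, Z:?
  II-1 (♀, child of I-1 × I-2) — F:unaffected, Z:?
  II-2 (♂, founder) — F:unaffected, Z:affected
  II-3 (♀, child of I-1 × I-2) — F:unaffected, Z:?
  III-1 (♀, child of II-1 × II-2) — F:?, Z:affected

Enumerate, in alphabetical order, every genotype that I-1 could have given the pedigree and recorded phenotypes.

F/I-1 ? ·: FF|Ff
F/I-2 aff ·: ff
F/II-1 un I-1×I-2: Ff
F/II-2 un ·: FF|Ff
F/II-3 un I-1×I-2: Ff
F/III-1 ? II-1×II-2: FF|Ff|ff
⇒ F over [I-1,I-2,II-1,II-2,II-3,III-1]: 10 consistent
Z/I-1 un ·: ZZ|Zz
Z/I-2 ? ·: ZZ|Zz|zz
Z/II-1 ? I-1×I-2: Zz|zz
Z/II-2 aff ·: zz
Z/II-3 ? I-1×I-2: ZZ|Zz|zz
Z/III-1 aff II-1×II-2: zz
⇒ Z over [I-1,I-2,II-1,II-2,II-3,III-1]: 15 consistent

I-1 ∈ {FF ZZ, FF Zz, Ff ZZ, Ff Zz}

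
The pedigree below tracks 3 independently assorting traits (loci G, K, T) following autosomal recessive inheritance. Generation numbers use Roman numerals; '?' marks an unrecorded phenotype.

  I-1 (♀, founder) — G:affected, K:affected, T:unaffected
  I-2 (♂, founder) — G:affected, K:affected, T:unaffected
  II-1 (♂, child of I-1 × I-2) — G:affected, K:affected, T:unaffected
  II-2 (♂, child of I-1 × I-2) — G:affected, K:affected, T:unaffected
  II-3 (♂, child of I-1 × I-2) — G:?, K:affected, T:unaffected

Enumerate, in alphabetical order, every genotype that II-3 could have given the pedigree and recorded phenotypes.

II-3 ∈ {gg kk TT, gg kk Tt}

G/I-1 aff ·: gg
G/I-2 aff ·: gg
G/II-1 aff I-1×I-2: gg
G/II-2 aff I-1×I-2: gg
G/II-3 ? I-1×I-2: gg
⇒ G over [I-1,I-2,II-1,II-2,II-3]: 1 consistent
K/I-1 aff ·: kk
K/I-2 aff ·: kk
K/II-1 aff I-1×I-2: kk
K/II-2 aff I-1×I-2: kk
K/II-3 aff I-1×I-2: kk
⇒ K over [I-1,I-2,II-1,II-2,II-3]: 1 consistent
T/I-1 un ·: TT|Tt
T/I-2 un ·: TT|Tt
T/II-1 un I-1×I-2: TT|Tt
T/II-2 un I-1×I-2: TT|Tt
T/II-3 un I-1×I-2: TT|Tt
⇒ T over [I-1,I-2,II-1,II-2,II-3]: 25 consistent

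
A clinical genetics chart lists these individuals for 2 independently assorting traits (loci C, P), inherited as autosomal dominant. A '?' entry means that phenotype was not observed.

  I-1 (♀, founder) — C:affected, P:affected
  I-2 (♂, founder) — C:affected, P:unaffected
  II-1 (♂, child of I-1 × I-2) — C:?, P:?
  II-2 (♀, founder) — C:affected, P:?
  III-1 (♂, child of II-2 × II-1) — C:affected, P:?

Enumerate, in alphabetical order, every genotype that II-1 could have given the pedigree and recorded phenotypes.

II-1 ∈ {CC Pp, CC pp, Cc Pp, Cc pp, cc Pp, cc pp}

C/I-1 aff ·: Cc|CC
C/I-2 aff ·: Cc|CC
C/II-1 ? I-1×I-2: cc|Cc|CC
C/II-2 aff ·: Cc|CC
C/III-1 aff II-2×II-1: Cc|CC
⇒ C over [I-1,I-2,II-1,II-2,III-1]: 26 consistent
P/I-1 aff ·: Pp|PP
P/I-2 un ·: pp
P/II-1 ? I-1×I-2: pp|Pp
P/II-2 ? ·: pp|Pp|PP
P/III-1 ? II-2×II-1: pp|Pp|PP
⇒ P over [I-1,I-2,II-1,II-2,III-1]: 18 consistent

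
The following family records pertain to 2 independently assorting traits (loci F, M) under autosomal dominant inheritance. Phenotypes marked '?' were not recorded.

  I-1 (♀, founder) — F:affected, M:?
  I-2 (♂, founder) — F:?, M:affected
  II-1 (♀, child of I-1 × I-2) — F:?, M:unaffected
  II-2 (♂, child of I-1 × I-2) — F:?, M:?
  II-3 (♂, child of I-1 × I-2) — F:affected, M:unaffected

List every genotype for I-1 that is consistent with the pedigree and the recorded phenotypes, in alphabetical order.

I-1 ∈ {FF Mm, FF mm, Ff Mm, Ff mm}

F/I-1 aff ·: Ff|FF
F/I-2 ? ·: ff|Ff|FF
F/II-1 ? I-1×I-2: ff|Ff|FF
F/II-2 ? I-1×I-2: ff|Ff|FF
F/II-3 aff I-1×I-2: Ff|FF
⇒ F over [I-1,I-2,II-1,II-2,II-3]: 40 consistent
M/I-1 ? ·: mm|Mm
M/I-2 aff ·: Mm
M/II-1 un I-1×I-2: mm
M/II-2 ? I-1×I-2: mm|Mm|MM
M/II-3 un I-1×I-2: mm
⇒ M over [I-1,I-2,II-1,II-2,II-3]: 5 consistent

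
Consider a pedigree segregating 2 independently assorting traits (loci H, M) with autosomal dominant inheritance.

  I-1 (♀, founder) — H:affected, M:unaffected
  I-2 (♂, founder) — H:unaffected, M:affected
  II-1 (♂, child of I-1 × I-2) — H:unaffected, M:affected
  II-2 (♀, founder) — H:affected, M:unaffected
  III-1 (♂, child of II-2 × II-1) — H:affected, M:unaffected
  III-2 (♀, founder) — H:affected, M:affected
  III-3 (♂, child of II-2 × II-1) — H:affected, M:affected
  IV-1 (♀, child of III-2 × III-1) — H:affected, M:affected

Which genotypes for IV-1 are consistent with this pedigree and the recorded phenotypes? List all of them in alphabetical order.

H/I-1 aff ·: Hh
H/I-2 un ·: hh
H/II-1 un I-1×I-2: hh
H/II-2 aff ·: Hh|HH
H/III-1 aff II-2×II-1: Hh
H/III-2 aff ·: Hh|HH
H/III-3 aff II-2×II-1: Hh
H/IV-1 aff III-2×III-1: Hh|HH
⇒ H over [I-1,I-2,II-1,II-2,III-1,III-2,III-3,IV-1]: 8 consistent
M/I-1 un ·: mm
M/I-2 aff ·: Mm|MM
M/II-1 aff I-1×I-2: Mm
M/II-2 un ·: mm
M/III-1 un II-2×II-1: mm
M/III-2 aff ·: Mm|MM
M/III-3 aff II-2×II-1: Mm
M/IV-1 aff III-2×III-1: Mm
⇒ M over [I-1,I-2,II-1,II-2,III-1,III-2,III-3,IV-1]: 4 consistent

IV-1 ∈ {HH Mm, Hh Mm}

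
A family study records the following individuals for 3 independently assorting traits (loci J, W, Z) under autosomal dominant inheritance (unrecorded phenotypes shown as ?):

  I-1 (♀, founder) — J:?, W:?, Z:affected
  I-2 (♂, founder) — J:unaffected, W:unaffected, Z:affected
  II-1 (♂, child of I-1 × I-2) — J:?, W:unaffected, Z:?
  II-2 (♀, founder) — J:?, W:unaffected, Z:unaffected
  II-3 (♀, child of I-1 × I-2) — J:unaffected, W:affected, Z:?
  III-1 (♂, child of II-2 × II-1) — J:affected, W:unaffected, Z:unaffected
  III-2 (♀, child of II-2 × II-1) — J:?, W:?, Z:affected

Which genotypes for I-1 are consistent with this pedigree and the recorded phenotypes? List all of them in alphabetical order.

J/I-1 ? ·: jj|Jj
J/I-2 un ·: jj
J/II-1 ? I-1×I-2: jj|Jj
J/II-2 ? ·: jj|Jj|JJ
J/II-3 un I-1×I-2: jj
J/III-1 aff II-2×II-1: Jj|JJ
J/III-2 ? II-2×II-1: jj|Jj|JJ
⇒ J over [I-1,I-2,II-1,II-2,II-3,III-1,III-2]: 18 consistent
W/I-1 ? ·: Ww
W/I-2 un ·: ww
W/II-1 un I-1×I-2: ww
W/II-2 un ·: ww
W/II-3 aff I-1×I-2: Ww
W/III-1 un II-2×II-1: ww
W/III-2 ? II-2×II-1: ww
⇒ W over [I-1,I-2,II-1,II-2,II-3,III-1,III-2]: 1 consistent
Z/I-1 aff ·: Zz|ZZ
Z/I-2 aff ·: Zz|ZZ
Z/II-1 ? I-1×I-2: Zz
Z/II-2 un ·: zz
Z/II-3 ? I-1×I-2: zz|Zz|ZZ
Z/III-1 un II-2×II-1: zz
Z/III-2 aff II-2×II-1: Zz
⇒ Z over [I-1,I-2,II-1,II-2,II-3,III-1,III-2]: 7 consistent

I-1 ∈ {Jj Ww ZZ, Jj Ww Zz, jj Ww ZZ, jj Ww Zz}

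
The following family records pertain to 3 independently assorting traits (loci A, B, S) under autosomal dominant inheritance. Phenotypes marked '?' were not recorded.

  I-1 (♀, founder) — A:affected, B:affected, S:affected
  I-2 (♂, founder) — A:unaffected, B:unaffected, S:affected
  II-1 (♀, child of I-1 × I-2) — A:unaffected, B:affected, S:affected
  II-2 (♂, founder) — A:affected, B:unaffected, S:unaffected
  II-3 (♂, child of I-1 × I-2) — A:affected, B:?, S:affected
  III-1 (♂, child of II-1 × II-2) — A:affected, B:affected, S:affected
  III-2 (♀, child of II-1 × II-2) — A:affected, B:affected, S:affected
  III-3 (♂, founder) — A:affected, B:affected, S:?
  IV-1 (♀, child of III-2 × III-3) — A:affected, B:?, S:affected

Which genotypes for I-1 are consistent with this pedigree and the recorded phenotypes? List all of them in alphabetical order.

I-1 ∈ {Aa BB SS, Aa BB Ss, Aa Bb SS, Aa Bb Ss}

A/I-1 aff ·: Aa
A/I-2 un ·: aa
A/II-1 un I-1×I-2: aa
A/II-2 aff ·: Aa|AA
A/II-3 aff I-1×I-2: Aa
A/III-1 aff II-1×II-2: Aa
A/III-2 aff II-1×II-2: Aa
A/III-3 aff ·: Aa|AA
A/IV-1 aff III-2×III-3: Aa|AA
⇒ A over [I-1,I-2,II-1,II-2,II-3,III-1,III-2,III-3,IV-1]: 8 consistent
B/I-1 aff ·: Bb|BB
B/I-2 un ·: bb
B/II-1 aff I-1×I-2: Bb
B/II-2 un ·: bb
B/II-3 ? I-1×I-2: bb|Bb
B/III-1 aff II-1×II-2: Bb
B/III-2 aff II-1×II-2: Bb
B/III-3 aff ·: Bb|BB
B/IV-1 ? III-2×III-3: bb|Bb|BB
⇒ B over [I-1,I-2,II-1,II-2,II-3,III-1,III-2,III-3,IV-1]: 15 consistent
S/I-1 aff ·: Ss|SS
S/I-2 aff ·: Ss|SS
S/II-1 aff I-1×I-2: Ss|SS
S/II-2 un ·: ss
S/II-3 aff I-1×I-2: Ss|SS
S/III-1 aff II-1×II-2: Ss
S/III-2 aff II-1×II-2: Ss
S/III-3 ? ·: ss|Ss|SS
S/IV-1 aff III-2×III-3: Ss|SS
⇒ S over [I-1,I-2,II-1,II-2,II-3,III-1,III-2,III-3,IV-1]: 65 consistent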